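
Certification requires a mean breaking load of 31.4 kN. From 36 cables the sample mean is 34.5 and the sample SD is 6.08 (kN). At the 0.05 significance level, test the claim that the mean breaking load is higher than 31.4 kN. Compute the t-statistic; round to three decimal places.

3.059

H0: μ = 31.4; H1: μ > 31.4 (one-sample t-test, right-tailed).
t = (x̄ − μ₀)/(s/√n) = (34.5 − 31.4)/(6.08/√36) = 3.059
df = n − 1 = 35
p-value = P(T ≥ 3.059) ≈ 0.0021
Since p ≈ 0.0021 < α = 0.05, reject H0; the data support H1.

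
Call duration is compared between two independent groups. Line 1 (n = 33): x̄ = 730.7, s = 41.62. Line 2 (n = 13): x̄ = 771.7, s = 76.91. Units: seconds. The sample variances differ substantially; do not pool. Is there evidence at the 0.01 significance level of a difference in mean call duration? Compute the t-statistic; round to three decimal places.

-1.820

Let group 1 = line 1, group 2 = line 2. H0: μ_1 = μ_2; H1: μ_1 ≠ μ_2 (Welch's two-sample t-test, two-sided).
t = (x̄_1 − x̄_2)/√(s_1²/n_1 + s_2²/n_2) = (730.7 − 771.7)/√(41.62²/33 + 76.91²/13) = -1.820
Welch–Satterthwaite df ≈ 14.85
Two-sided p-value ≈ 0.0890
Since p ≈ 0.0890 > α = 0.01, fail to reject H0; the evidence is not statistically significant.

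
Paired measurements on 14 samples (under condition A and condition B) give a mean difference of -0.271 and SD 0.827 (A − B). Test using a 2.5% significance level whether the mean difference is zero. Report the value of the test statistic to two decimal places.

H0: μ_d = 0; H1: μ_d ≠ 0 (paired t-test on the differences, two-sided).
t = d̄/(s_d/√n) = -0.271/(0.827/√14) = -1.23
df = n − 1 = 13
Two-sided p-value ≈ 0.2419
Since p ≈ 0.2419 > α = 0.025, fail to reject H0; the data do not provide sufficient evidence against H0.

-1.23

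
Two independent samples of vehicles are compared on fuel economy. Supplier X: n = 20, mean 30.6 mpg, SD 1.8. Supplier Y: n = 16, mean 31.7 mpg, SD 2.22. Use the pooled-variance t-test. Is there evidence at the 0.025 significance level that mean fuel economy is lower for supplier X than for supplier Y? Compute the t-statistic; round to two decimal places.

-1.64

Let group 1 = supplier X, group 2 = supplier Y. H0: μ_1 = μ_2; H1: μ_1 < μ_2 (two-sample pooled-variance t-test, left-tailed).
s_p² = [(20−1)·1.8² + (16−1)·2.22²]/(20+16−2) = 3.98488
t = (30.6 − 31.7)/√[3.98488·(1/20 + 1/16)] = -1.64
df = n₁ + n₂ − 2 = 34
p-value = P(T ≤ -1.64) ≈ 0.0548
Since p ≈ 0.0548 > α = 0.025, fail to reject H0; the data do not provide sufficient evidence against H0.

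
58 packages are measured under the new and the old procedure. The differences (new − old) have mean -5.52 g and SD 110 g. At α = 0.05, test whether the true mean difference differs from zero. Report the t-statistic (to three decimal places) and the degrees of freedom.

t = -0.382, df = 57

H0: μ_d = 0; H1: μ_d ≠ 0 (paired t-test on the differences, two-sided).
t = d̄/(s_d/√n) = -5.52/(110/√58) = -0.382
df = n − 1 = 57
Two-sided p-value ≈ 0.7038
Since p ≈ 0.7038 > α = 0.05, fail to reject H0; the evidence is not statistically significant.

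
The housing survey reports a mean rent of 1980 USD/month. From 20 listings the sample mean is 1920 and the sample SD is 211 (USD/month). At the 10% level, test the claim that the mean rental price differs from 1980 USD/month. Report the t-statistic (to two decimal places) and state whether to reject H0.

H0: μ = 1980; H1: μ ≠ 1980 (one-sample t-test, two-sided).
t = (x̄ − μ₀)/(s/√n) = (1920 − 1980)/(211/√20) = -1.27
df = n − 1 = 19
Two-sided p-value ≈ 0.219
Since p ≈ 0.219 > α = 0.1, fail to reject H0; the evidence is not statistically significant.

t = -1.27; fail to reject H0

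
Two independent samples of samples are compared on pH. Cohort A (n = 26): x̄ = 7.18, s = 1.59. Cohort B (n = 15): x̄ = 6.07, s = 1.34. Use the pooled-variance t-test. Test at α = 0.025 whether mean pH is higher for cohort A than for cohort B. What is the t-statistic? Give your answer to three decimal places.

2.275

Let group 1 = cohort A, group 2 = cohort B. H0: μ_1 = μ_2; H1: μ_1 > μ_2 (two-sample pooled-variance t-test, right-tailed).
s_p² = [(26−1)·1.59² + (15−1)·1.34²]/(26+15−2) = 2.26515
t = (7.18 − 6.07)/√[2.26515·(1/26 + 1/15)] = 2.275
df = n₁ + n₂ − 2 = 39
p-value = P(T ≥ 2.275) ≈ 0.0143
Since p ≈ 0.0143 < α = 0.025, reject H0; the data support H1.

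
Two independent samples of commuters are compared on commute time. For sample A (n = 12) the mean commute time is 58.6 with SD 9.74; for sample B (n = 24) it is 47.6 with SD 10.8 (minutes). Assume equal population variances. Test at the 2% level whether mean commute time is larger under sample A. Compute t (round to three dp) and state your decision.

t = 2.972; reject H0

Let group 1 = sample A, group 2 = sample B. H0: μ_1 = μ_2; H1: μ_1 > μ_2 (two-sample pooled-variance t-test, right-tailed).
s_p² = [(12−1)·9.74² + (24−1)·10.8²]/(12+24−2) = 109.596
t = (58.6 − 47.6)/√[109.596·(1/12 + 1/24)] = 2.972
df = n₁ + n₂ − 2 = 34
p-value = P(T ≥ 2.972) ≈ 0.003
Since p ≈ 0.003 < α = 0.02, reject H0; the evidence is statistically significant.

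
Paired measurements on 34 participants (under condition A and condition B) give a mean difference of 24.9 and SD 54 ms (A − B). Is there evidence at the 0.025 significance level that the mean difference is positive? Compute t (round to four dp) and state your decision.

H0: μ_d = 0; H1: μ_d > 0 (paired t-test on the differences, right-tailed).
t = d̄/(s_d/√n) = 24.9/(54/√34) = 2.6887
df = n − 1 = 33
p-value = P(T ≥ 2.6887) ≈ 0.006
Since p ≈ 0.006 < α = 0.025, reject H0; the evidence is statistically significant.

t = 2.6887; reject H0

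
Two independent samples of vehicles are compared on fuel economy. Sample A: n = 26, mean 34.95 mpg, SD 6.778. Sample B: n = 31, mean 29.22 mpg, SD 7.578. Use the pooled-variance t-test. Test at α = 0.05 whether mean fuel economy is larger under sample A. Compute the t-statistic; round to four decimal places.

2.9821

Let group 1 = sample A, group 2 = sample B. H0: μ_1 = μ_2; H1: μ_1 > μ_2 (two-sample pooled-variance t-test, right-tailed).
s_p² = [(26−1)·6.778² + (31−1)·7.578²]/(26+31−2) = 52.2057
t = (34.95 − 29.22)/√[52.2057·(1/26 + 1/31)] = 2.9821
df = n₁ + n₂ − 2 = 55
p-value = P(T ≥ 2.9821) ≈ 0.002
Since p ≈ 0.002 < α = 0.05, reject H0; the data support H1.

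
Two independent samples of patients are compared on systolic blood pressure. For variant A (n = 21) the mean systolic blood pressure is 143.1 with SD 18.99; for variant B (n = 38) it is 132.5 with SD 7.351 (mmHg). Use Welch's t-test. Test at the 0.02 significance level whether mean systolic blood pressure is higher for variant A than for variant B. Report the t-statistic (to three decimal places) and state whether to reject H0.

Let group 1 = variant A, group 2 = variant B. H0: μ_1 = μ_2; H1: μ_1 > μ_2 (Welch's two-sample t-test, right-tailed).
t = (x̄_1 − x̄_2)/√(s_1²/n_1 + s_2²/n_2) = (143.1 − 132.5)/√(18.99²/21 + 7.351²/38) = 2.458
Welch–Satterthwaite df ≈ 23.36
p-value = P(T ≥ 2.458) ≈ 0.011
Since p ≈ 0.011 < α = 0.02, reject H0; the data support H1.

t = 2.458; reject H0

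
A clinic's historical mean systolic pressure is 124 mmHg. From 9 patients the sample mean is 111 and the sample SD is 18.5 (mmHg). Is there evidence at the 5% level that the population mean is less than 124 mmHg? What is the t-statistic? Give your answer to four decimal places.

-2.1081

H0: μ = 124; H1: μ < 124 (one-sample t-test, left-tailed).
t = (x̄ − μ₀)/(s/√n) = (111 − 124)/(18.5/√9) = -2.1081
df = n − 1 = 8
p-value = P(T ≤ -2.1081) ≈ 0.0340
Since p ≈ 0.0340 < α = 0.05, reject H0; the data support H1.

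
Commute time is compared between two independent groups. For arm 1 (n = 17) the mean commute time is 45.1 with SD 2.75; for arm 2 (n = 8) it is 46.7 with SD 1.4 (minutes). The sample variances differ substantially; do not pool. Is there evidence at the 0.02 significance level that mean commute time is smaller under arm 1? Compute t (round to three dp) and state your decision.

Let group 1 = arm 1, group 2 = arm 2. H0: μ_1 = μ_2; H1: μ_1 < μ_2 (Welch's two-sample t-test, left-tailed).
t = (x̄_1 − x̄_2)/√(s_1²/n_1 + s_2²/n_2) = (45.1 − 46.7)/√(2.75²/17 + 1.4²/8) = -1.926
Welch–Satterthwaite df ≈ 22.72
p-value = P(T ≤ -1.926) ≈ 0.033
Since p ≈ 0.033 > α = 0.02, fail to reject H0; the evidence is not statistically significant.

t = -1.926; fail to reject H0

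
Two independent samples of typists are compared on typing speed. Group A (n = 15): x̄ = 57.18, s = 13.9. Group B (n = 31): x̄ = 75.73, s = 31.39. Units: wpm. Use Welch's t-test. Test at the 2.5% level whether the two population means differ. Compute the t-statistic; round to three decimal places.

-2.776

Let group 1 = group A, group 2 = group B. H0: μ_1 = μ_2; H1: μ_1 ≠ μ_2 (Welch's two-sample t-test, two-sided).
t = (x̄_1 − x̄_2)/√(s_1²/n_1 + s_2²/n_2) = (57.18 − 75.73)/√(13.9²/15 + 31.39²/31) = -2.776
Welch–Satterthwaite df ≈ 43.82
Two-sided p-value ≈ 0.008
Since p ≈ 0.008 < α = 0.025, reject H0; the evidence is statistically significant.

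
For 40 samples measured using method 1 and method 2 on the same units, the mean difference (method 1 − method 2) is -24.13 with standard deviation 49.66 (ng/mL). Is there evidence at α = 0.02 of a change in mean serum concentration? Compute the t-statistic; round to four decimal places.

-3.0731

H0: μ_d = 0; H1: μ_d ≠ 0 (paired t-test on the differences, two-sided).
t = d̄/(s_d/√n) = -24.13/(49.66/√40) = -3.0731
df = n − 1 = 39
Two-sided p-value ≈ 0.0039
Since p ≈ 0.0039 < α = 0.02, reject H0; the data support H1.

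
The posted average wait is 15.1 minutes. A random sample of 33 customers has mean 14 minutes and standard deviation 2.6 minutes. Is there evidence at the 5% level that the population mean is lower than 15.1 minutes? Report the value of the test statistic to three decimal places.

-2.430

H0: μ = 15.1; H1: μ < 15.1 (one-sample t-test, left-tailed).
t = (x̄ − μ₀)/(s/√n) = (14 − 15.1)/(2.6/√33) = -2.430
df = n − 1 = 32
p-value = P(T ≤ -2.430) ≈ 0.010
Since p ≈ 0.010 < α = 0.05, reject H0; the data support H1.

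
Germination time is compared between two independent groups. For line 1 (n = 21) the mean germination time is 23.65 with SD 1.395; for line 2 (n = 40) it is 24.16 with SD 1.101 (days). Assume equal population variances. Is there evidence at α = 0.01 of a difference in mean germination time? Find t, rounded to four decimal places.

Let group 1 = line 1, group 2 = line 2. H0: μ_1 = μ_2; H1: μ_1 ≠ μ_2 (two-sample pooled-variance t-test, two-sided).
s_p² = [(21−1)·1.395² + (40−1)·1.101²]/(21+40−2) = 1.46095
t = (23.65 − 24.16)/√[1.46095·(1/21 + 1/40)] = -1.5658
df = n₁ + n₂ − 2 = 59
Two-sided p-value ≈ 0.123
Since p ≈ 0.123 > α = 0.01, fail to reject H0; the data do not provide sufficient evidence against H0.

-1.5658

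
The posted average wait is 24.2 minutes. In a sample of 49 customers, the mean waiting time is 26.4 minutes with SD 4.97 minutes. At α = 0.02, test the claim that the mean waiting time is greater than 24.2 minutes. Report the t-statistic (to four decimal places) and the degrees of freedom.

t = 3.0986, df = 48

H0: μ = 24.2; H1: μ > 24.2 (one-sample t-test, right-tailed).
t = (x̄ − μ₀)/(s/√n) = (26.4 − 24.2)/(4.97/√49) = 3.0986
df = n − 1 = 48
p-value = P(T ≥ 3.0986) ≈ 0.0016
Since p ≈ 0.0016 < α = 0.02, reject H0; the evidence is statistically significant.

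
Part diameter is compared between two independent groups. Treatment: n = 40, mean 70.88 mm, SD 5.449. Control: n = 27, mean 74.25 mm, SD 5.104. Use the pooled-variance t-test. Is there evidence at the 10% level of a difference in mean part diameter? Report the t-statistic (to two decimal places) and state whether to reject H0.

Let group 1 = treatment, group 2 = control. H0: μ_1 = μ_2; H1: μ_1 ≠ μ_2 (two-sample pooled-variance t-test, two-sided).
s_p² = [(40−1)·5.449² + (27−1)·5.104²]/(40+27−2) = 28.2353
t = (70.88 − 74.25)/√[28.2353·(1/40 + 1/27)] = -2.55
df = n₁ + n₂ − 2 = 65
Two-sided p-value ≈ 0.013
Since p ≈ 0.013 < α = 0.1, reject H0; the evidence is statistically significant.

t = -2.55; reject H0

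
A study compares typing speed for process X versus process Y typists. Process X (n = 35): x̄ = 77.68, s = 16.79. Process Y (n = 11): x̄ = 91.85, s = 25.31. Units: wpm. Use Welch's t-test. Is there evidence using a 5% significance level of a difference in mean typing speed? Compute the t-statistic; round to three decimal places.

Let group 1 = process X, group 2 = process Y. H0: μ_1 = μ_2; H1: μ_1 ≠ μ_2 (Welch's two-sample t-test, two-sided).
t = (x̄_1 − x̄_2)/√(s_1²/n_1 + s_2²/n_2) = (77.68 − 91.85)/√(16.79²/35 + 25.31²/11) = -1.740
Welch–Satterthwaite df ≈ 12.88
Two-sided p-value ≈ 0.1056
Since p ≈ 0.1056 > α = 0.05, fail to reject H0; the data do not provide sufficient evidence against H0.

-1.740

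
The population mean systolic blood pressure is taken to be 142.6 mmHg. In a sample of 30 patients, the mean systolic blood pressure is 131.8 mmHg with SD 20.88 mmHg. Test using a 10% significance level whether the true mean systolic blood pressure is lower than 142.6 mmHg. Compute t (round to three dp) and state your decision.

t = -2.833; reject H0

H0: μ = 142.6; H1: μ < 142.6 (one-sample t-test, left-tailed).
t = (x̄ − μ₀)/(s/√n) = (131.8 − 142.6)/(20.88/√30) = -2.833
df = n − 1 = 29
p-value = P(T ≤ -2.833) ≈ 0.0042
Since p ≈ 0.0042 < α = 0.1, reject H0; the evidence is statistically significant.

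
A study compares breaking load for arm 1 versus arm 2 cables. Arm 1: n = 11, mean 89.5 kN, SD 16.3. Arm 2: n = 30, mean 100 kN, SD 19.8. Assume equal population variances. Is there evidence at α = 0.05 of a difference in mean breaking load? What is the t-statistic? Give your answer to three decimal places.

-1.571

Let group 1 = arm 1, group 2 = arm 2. H0: μ_1 = μ_2; H1: μ_1 ≠ μ_2 (two-sample pooled-variance t-test, two-sided).
s_p² = [(11−1)·16.3² + (30−1)·19.8²]/(11+30−2) = 359.643
t = (89.5 − 100)/√[359.643·(1/11 + 1/30)] = -1.571
df = n₁ + n₂ − 2 = 39
Two-sided p-value ≈ 0.124
Since p ≈ 0.124 > α = 0.05, fail to reject H0; the evidence is not statistically significant.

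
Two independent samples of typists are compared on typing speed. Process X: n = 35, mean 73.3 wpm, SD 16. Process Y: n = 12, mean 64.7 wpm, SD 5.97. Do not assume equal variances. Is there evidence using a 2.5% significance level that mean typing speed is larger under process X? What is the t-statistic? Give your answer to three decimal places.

2.682

Let group 1 = process X, group 2 = process Y. H0: μ_1 = μ_2; H1: μ_1 > μ_2 (Welch's two-sample t-test, right-tailed).
t = (x̄_1 − x̄_2)/√(s_1²/n_1 + s_2²/n_2) = (73.3 − 64.7)/√(16²/35 + 5.97²/12) = 2.682
Welch–Satterthwaite df ≈ 44.53
p-value = P(T ≥ 2.682) ≈ 0.005
Since p ≈ 0.005 < α = 0.025, reject H0; the data support H1.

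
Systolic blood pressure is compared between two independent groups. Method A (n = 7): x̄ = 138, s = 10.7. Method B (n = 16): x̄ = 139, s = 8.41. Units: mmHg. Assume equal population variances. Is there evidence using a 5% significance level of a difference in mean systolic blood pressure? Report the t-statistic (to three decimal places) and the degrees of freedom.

t = -0.242, df = 21

Let group 1 = method A, group 2 = method B. H0: μ_1 = μ_2; H1: μ_1 ≠ μ_2 (two-sample pooled-variance t-test, two-sided).
s_p² = [(7−1)·10.7² + (16−1)·8.41²]/(7+16−2) = 83.2315
t = (138 − 139)/√[83.2315·(1/7 + 1/16)] = -0.242
df = n₁ + n₂ − 2 = 21
Two-sided p-value ≈ 0.8112
Since p ≈ 0.8112 > α = 0.05, fail to reject H0; the evidence is not statistically significant.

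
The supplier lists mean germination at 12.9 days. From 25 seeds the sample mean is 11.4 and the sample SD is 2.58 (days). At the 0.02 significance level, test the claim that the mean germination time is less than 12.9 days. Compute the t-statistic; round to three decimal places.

H0: μ = 12.9; H1: μ < 12.9 (one-sample t-test, left-tailed).
t = (x̄ − μ₀)/(s/√n) = (11.4 − 12.9)/(2.58/√25) = -2.907
df = n − 1 = 24
p-value = P(T ≤ -2.907) ≈ 0.0039
Since p ≈ 0.0039 < α = 0.02, reject H0; the evidence is statistically significant.

-2.907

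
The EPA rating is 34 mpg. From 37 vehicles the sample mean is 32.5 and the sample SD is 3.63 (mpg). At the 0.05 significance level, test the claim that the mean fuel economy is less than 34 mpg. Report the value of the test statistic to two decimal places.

H0: μ = 34; H1: μ < 34 (one-sample t-test, left-tailed).
t = (x̄ − μ₀)/(s/√n) = (32.5 − 34)/(3.63/√37) = -2.51
df = n − 1 = 36
p-value = P(T ≤ -2.51) ≈ 0.008
Since p ≈ 0.008 < α = 0.05, reject H0; the evidence is statistically significant.

-2.51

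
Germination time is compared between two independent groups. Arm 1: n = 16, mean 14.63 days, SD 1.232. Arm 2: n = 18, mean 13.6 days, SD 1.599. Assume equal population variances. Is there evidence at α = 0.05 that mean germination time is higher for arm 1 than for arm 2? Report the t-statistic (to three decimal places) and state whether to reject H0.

Let group 1 = arm 1, group 2 = arm 2. H0: μ_1 = μ_2; H1: μ_1 > μ_2 (two-sample pooled-variance t-test, right-tailed).
s_p² = [(16−1)·1.232² + (18−1)·1.599²]/(16+18−2) = 2.06978
t = (14.63 − 13.6)/√[2.06978·(1/16 + 1/18)] = 2.084
df = n₁ + n₂ − 2 = 32
p-value = P(T ≥ 2.084) ≈ 0.0226
Since p ≈ 0.0226 < α = 0.05, reject H0; the evidence is statistically significant.

t = 2.084; reject H0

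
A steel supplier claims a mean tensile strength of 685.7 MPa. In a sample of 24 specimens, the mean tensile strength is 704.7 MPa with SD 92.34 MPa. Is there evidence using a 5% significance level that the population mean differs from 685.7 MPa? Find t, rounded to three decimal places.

1.008

H0: μ = 685.7; H1: μ ≠ 685.7 (one-sample t-test, two-sided).
t = (x̄ − μ₀)/(s/√n) = (704.7 − 685.7)/(92.34/√24) = 1.008
df = n − 1 = 23
Two-sided p-value ≈ 0.3239
Since p ≈ 0.3239 > α = 0.05, fail to reject H0; the data do not provide sufficient evidence against H0.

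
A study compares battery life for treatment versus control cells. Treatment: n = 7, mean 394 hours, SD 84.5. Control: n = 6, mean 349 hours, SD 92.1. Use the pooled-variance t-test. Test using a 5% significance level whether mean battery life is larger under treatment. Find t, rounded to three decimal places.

0.919

Let group 1 = treatment, group 2 = control. H0: μ_1 = μ_2; H1: μ_1 > μ_2 (two-sample pooled-variance t-test, right-tailed).
s_p² = [(7−1)·84.5² + (6−1)·92.1²]/(7+6−2) = 7750.32
t = (394 − 349)/√[7750.32·(1/7 + 1/6)] = 0.919
df = n₁ + n₂ − 2 = 11
p-value = P(T ≥ 0.919) ≈ 0.189
Since p ≈ 0.189 > α = 0.05, fail to reject H0; the data do not provide sufficient evidence against H0.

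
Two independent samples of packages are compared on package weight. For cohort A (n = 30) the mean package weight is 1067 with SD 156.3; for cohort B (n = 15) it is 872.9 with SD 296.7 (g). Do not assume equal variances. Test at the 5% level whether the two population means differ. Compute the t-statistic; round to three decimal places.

Let group 1 = cohort A, group 2 = cohort B. H0: μ_1 = μ_2; H1: μ_1 ≠ μ_2 (Welch's two-sample t-test, two-sided).
t = (x̄_1 − x̄_2)/√(s_1²/n_1 + s_2²/n_2) = (1067 − 872.9)/√(156.3²/30 + 296.7²/15) = 2.374
Welch–Satterthwaite df ≈ 17.99
Two-sided p-value ≈ 0.029
Since p ≈ 0.029 < α = 0.05, reject H0; the data support H1.

2.374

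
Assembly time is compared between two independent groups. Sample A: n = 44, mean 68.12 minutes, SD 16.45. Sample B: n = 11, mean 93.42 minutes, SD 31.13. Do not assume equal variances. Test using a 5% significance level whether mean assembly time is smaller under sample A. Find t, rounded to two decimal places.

Let group 1 = sample A, group 2 = sample B. H0: μ_1 = μ_2; H1: μ_1 < μ_2 (Welch's two-sample t-test, left-tailed).
t = (x̄_1 − x̄_2)/√(s_1²/n_1 + s_2²/n_2) = (68.12 − 93.42)/√(16.45²/44 + 31.13²/11) = -2.61
Welch–Satterthwaite df ≈ 11.43
p-value = P(T ≤ -2.61) ≈ 0.012
Since p ≈ 0.012 < α = 0.05, reject H0; the data support H1.

-2.61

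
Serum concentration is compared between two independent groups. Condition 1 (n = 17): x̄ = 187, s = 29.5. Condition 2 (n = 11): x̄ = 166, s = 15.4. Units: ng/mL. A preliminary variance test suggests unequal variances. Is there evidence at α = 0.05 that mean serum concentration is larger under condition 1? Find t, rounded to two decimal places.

2.46

Let group 1 = condition 1, group 2 = condition 2. H0: μ_1 = μ_2; H1: μ_1 > μ_2 (Welch's two-sample t-test, right-tailed).
t = (x̄_1 − x̄_2)/√(s_1²/n_1 + s_2²/n_2) = (187 − 166)/√(29.5²/17 + 15.4²/11) = 2.46
Welch–Satterthwaite df ≈ 25.17
p-value = P(T ≥ 2.46) ≈ 0.0105
Since p ≈ 0.0105 < α = 0.05, reject H0; the evidence is statistically significant.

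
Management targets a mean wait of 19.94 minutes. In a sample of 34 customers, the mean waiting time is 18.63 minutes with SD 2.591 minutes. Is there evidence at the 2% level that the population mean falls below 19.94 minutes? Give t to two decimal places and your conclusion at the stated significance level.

H0: μ = 19.94; H1: μ < 19.94 (one-sample t-test, left-tailed).
t = (x̄ − μ₀)/(s/√n) = (18.63 − 19.94)/(2.591/√34) = -2.95
df = n − 1 = 33
p-value = P(T ≤ -2.95) ≈ 0.0029
Since p ≈ 0.0029 < α = 0.02, reject H0; the data support H1.

t = -2.95; reject H0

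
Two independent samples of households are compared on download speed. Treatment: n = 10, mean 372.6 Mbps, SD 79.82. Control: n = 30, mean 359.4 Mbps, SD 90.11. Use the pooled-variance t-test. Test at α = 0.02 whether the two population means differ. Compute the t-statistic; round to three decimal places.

0.412

Let group 1 = treatment, group 2 = control. H0: μ_1 = μ_2; H1: μ_1 ≠ μ_2 (two-sample pooled-variance t-test, two-sided).
s_p² = [(10−1)·79.82² + (30−1)·90.11²]/(10+30−2) = 7705.67
t = (372.6 − 359.4)/√[7705.67·(1/10 + 1/30)] = 0.412
df = n₁ + n₂ − 2 = 38
Two-sided p-value ≈ 0.683
Since p ≈ 0.683 > α = 0.02, fail to reject H0; the data do not provide sufficient evidence against H0.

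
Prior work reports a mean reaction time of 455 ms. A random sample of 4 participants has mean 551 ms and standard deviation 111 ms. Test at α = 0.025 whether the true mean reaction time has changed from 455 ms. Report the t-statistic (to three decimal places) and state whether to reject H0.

H0: μ = 455; H1: μ ≠ 455 (one-sample t-test, two-sided).
t = (x̄ − μ₀)/(s/√n) = (551 − 455)/(111/√4) = 1.730
df = n − 1 = 3
Two-sided p-value ≈ 0.182
Since p ≈ 0.182 > α = 0.025, fail to reject H0; the evidence is not statistically significant.

t = 1.730; fail to reject H0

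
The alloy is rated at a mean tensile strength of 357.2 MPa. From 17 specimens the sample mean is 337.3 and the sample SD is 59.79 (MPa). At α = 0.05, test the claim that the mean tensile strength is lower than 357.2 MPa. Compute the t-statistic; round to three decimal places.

-1.372

H0: μ = 357.2; H1: μ < 357.2 (one-sample t-test, left-tailed).
t = (x̄ − μ₀)/(s/√n) = (337.3 − 357.2)/(59.79/√17) = -1.372
df = n − 1 = 16
p-value = P(T ≤ -1.372) ≈ 0.0945
Since p ≈ 0.0945 > α = 0.05, fail to reject H0; the evidence is not statistically significant.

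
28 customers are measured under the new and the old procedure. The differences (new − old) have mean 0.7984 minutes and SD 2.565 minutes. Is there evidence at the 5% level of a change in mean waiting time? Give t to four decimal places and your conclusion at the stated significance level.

t = 1.6471; fail to reject H0

H0: μ_d = 0; H1: μ_d ≠ 0 (paired t-test on the differences, two-sided).
t = d̄/(s_d/√n) = 0.7984/(2.565/√28) = 1.6471
df = n − 1 = 27
Two-sided p-value ≈ 0.1111
Since p ≈ 0.1111 > α = 0.05, fail to reject H0; the data do not provide sufficient evidence against H0.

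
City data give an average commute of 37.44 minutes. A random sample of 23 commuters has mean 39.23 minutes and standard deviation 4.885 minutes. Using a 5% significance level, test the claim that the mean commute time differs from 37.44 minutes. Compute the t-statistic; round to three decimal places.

H0: μ = 37.44; H1: μ ≠ 37.44 (one-sample t-test, two-sided).
t = (x̄ − μ₀)/(s/√n) = (39.23 − 37.44)/(4.885/√23) = 1.757
df = n − 1 = 22
Two-sided p-value ≈ 0.0928
Since p ≈ 0.0928 > α = 0.05, fail to reject H0; the data do not provide sufficient evidence against H0.

1.757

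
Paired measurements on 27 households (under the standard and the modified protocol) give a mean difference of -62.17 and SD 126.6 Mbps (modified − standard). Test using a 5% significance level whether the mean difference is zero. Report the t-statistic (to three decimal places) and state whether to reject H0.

H0: μ_d = 0; H1: μ_d ≠ 0 (paired t-test on the differences, two-sided).
t = d̄/(s_d/√n) = -62.17/(126.6/√27) = -2.552
df = n − 1 = 26
Two-sided p-value ≈ 0.017
Since p ≈ 0.017 < α = 0.05, reject H0; the data support H1.

t = -2.552; reject H0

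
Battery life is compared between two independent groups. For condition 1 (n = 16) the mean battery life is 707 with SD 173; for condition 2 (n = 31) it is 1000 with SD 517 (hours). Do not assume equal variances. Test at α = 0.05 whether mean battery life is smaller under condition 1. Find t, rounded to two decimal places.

-2.86

Let group 1 = condition 1, group 2 = condition 2. H0: μ_1 = μ_2; H1: μ_1 < μ_2 (Welch's two-sample t-test, left-tailed).
t = (x̄_1 − x̄_2)/√(s_1²/n_1 + s_2²/n_2) = (707 − 1000)/√(173²/16 + 517²/31) = -2.86
Welch–Satterthwaite df ≈ 40.61
p-value = P(T ≤ -2.86) ≈ 0.0033
Since p ≈ 0.0033 < α = 0.05, reject H0; the data support H1.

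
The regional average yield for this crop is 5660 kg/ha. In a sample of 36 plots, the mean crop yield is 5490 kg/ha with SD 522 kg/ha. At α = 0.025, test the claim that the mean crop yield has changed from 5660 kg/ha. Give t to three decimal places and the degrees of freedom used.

t = -1.954, df = 35

H0: μ = 5660; H1: μ ≠ 5660 (one-sample t-test, two-sided).
t = (x̄ − μ₀)/(s/√n) = (5490 − 5660)/(522/√36) = -1.954
df = n − 1 = 35
Two-sided p-value ≈ 0.0587
Since p ≈ 0.0587 > α = 0.025, fail to reject H0; the evidence is not statistically significant.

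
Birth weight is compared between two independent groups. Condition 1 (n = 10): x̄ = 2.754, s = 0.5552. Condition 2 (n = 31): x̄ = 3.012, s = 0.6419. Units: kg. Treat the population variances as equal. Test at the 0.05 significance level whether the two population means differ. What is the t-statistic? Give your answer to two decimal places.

Let group 1 = condition 1, group 2 = condition 2. H0: μ_1 = μ_2; H1: μ_1 ≠ μ_2 (two-sample pooled-variance t-test, two-sided).
s_p² = [(10−1)·0.5552² + (31−1)·0.6419²]/(10+31−2) = 0.388084
t = (2.754 − 3.012)/√[0.388084·(1/10 + 1/31)] = -1.14
df = n₁ + n₂ − 2 = 39
Two-sided p-value ≈ 0.2617
Since p ≈ 0.2617 > α = 0.05, fail to reject H0; the evidence is not statistically significant.

-1.14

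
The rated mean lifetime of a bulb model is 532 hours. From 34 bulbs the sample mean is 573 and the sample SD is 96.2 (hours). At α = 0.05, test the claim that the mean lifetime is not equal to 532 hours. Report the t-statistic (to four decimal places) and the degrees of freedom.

H0: μ = 532; H1: μ ≠ 532 (one-sample t-test, two-sided).
t = (x̄ − μ₀)/(s/√n) = (573 − 532)/(96.2/√34) = 2.4851
df = n − 1 = 33
Two-sided p-value ≈ 0.0182
Since p ≈ 0.0182 < α = 0.05, reject H0; the data support H1.

t = 2.4851, df = 33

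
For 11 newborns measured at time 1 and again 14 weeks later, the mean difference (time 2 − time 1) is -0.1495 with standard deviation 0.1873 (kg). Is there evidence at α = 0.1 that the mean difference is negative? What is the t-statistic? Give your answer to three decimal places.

H0: μ_d = 0; H1: μ_d < 0 (paired t-test on the differences, left-tailed).
t = d̄/(s_d/√n) = -0.1495/(0.1873/√11) = -2.647
df = n − 1 = 10
p-value = P(T ≤ -2.647) ≈ 0.0122
Since p ≈ 0.0122 < α = 0.1, reject H0; the data support H1.

-2.647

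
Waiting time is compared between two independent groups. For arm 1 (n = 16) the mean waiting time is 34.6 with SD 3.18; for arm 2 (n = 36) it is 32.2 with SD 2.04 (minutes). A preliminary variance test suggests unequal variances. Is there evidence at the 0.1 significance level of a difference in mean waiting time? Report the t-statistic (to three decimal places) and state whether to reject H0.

t = 2.776; reject H0

Let group 1 = arm 1, group 2 = arm 2. H0: μ_1 = μ_2; H1: μ_1 ≠ μ_2 (Welch's two-sample t-test, two-sided).
t = (x̄_1 − x̄_2)/√(s_1²/n_1 + s_2²/n_2) = (34.6 − 32.2)/√(3.18²/16 + 2.04²/36) = 2.776
Welch–Satterthwaite df ≈ 20.69
Two-sided p-value ≈ 0.011
Since p ≈ 0.011 < α = 0.1, reject H0; the data support H1.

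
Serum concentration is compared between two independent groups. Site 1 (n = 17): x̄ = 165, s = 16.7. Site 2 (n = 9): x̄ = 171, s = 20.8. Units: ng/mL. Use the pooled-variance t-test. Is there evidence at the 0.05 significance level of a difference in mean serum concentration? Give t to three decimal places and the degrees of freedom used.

Let group 1 = site 1, group 2 = site 2. H0: μ_1 = μ_2; H1: μ_1 ≠ μ_2 (two-sample pooled-variance t-test, two-sided).
s_p² = [(17−1)·16.7² + (9−1)·20.8²]/(17+9−2) = 330.14
t = (165 − 171)/√[330.14·(1/17 + 1/9)] = -0.801
df = n₁ + n₂ − 2 = 24
Two-sided p-value ≈ 0.4310
Since p ≈ 0.4310 > α = 0.05, fail to reject H0; the data do not provide sufficient evidence against H0.

t = -0.801, df = 24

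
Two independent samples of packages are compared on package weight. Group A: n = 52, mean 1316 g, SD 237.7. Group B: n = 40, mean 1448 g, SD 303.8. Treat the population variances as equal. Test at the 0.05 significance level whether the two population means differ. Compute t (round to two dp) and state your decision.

Let group 1 = group A, group 2 = group B. H0: μ_1 = μ_2; H1: μ_1 ≠ μ_2 (two-sample pooled-variance t-test, two-sided).
s_p² = [(52−1)·237.7² + (40−1)·303.8²]/(52+40−2) = 72011.7
t = (1316 − 1448)/√[72011.7·(1/52 + 1/40)] = -2.34
df = n₁ + n₂ − 2 = 90
Two-sided p-value ≈ 0.022
Since p ≈ 0.022 < α = 0.05, reject H0; the data support H1.

t = -2.34; reject H0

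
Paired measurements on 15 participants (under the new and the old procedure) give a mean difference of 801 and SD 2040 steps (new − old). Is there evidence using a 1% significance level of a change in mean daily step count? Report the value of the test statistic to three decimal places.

H0: μ_d = 0; H1: μ_d ≠ 0 (paired t-test on the differences, two-sided).
t = d̄/(s_d/√n) = 801/(2040/√15) = 1.521
df = n − 1 = 14
Two-sided p-value ≈ 0.151
Since p ≈ 0.151 > α = 0.01, fail to reject H0; the data do not provide sufficient evidence against H0.

1.521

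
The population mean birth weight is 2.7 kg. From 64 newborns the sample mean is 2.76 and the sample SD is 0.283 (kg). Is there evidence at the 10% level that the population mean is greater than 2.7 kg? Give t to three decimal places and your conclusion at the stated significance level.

t = 1.696; reject H0

H0: μ = 2.7; H1: μ > 2.7 (one-sample t-test, right-tailed).
t = (x̄ − μ₀)/(s/√n) = (2.76 − 2.7)/(0.283/√64) = 1.696
df = n − 1 = 63
p-value = P(T ≥ 1.696) ≈ 0.0474
Since p ≈ 0.0474 < α = 0.1, reject H0; the evidence is statistically significant.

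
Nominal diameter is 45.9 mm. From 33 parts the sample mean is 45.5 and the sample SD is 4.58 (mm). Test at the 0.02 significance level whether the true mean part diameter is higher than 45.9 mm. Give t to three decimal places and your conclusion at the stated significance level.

t = -0.502; fail to reject H0

H0: μ = 45.9; H1: μ > 45.9 (one-sample t-test, right-tailed).
t = (x̄ − μ₀)/(s/√n) = (45.5 − 45.9)/(4.58/√33) = -0.502
df = n − 1 = 32
p-value = P(T ≥ -0.502) ≈ 0.6903
Since p ≈ 0.6903 > α = 0.02, fail to reject H0; the evidence is not statistically significant.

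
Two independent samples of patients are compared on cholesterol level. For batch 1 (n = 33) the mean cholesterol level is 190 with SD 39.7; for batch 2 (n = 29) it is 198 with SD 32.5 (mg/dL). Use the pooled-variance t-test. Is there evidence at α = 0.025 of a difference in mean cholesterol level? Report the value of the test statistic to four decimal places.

-0.8607

Let group 1 = batch 1, group 2 = batch 2. H0: μ_1 = μ_2; H1: μ_1 ≠ μ_2 (two-sample pooled-variance t-test, two-sided).
s_p² = [(33−1)·39.7² + (29−1)·32.5²]/(33+29−2) = 1333.5
t = (190 − 198)/√[1333.5·(1/33 + 1/29)] = -0.8607
df = n₁ + n₂ − 2 = 60
Two-sided p-value ≈ 0.393
Since p ≈ 0.393 > α = 0.025, fail to reject H0; the data do not provide sufficient evidence against H0.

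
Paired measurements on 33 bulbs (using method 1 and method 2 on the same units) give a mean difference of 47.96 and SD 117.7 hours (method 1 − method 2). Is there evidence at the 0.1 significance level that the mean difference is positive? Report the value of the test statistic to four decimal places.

2.3408

H0: μ_d = 0; H1: μ_d > 0 (paired t-test on the differences, right-tailed).
t = d̄/(s_d/√n) = 47.96/(117.7/√33) = 2.3408
df = n − 1 = 32
p-value = P(T ≥ 2.3408) ≈ 0.0128
Since p ≈ 0.0128 < α = 0.1, reject H0; the evidence is statistically significant.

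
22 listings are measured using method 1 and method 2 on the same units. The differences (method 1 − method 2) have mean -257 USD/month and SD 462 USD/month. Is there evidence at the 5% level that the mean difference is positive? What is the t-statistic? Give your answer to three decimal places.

H0: μ_d = 0; H1: μ_d > 0 (paired t-test on the differences, right-tailed).
t = d̄/(s_d/√n) = -257/(462/√22) = -2.609
df = n − 1 = 21
p-value = P(T ≥ -2.609) ≈ 0.9918
Since p ≈ 0.9918 > α = 0.05, fail to reject H0; the data do not provide sufficient evidence against H0.

-2.609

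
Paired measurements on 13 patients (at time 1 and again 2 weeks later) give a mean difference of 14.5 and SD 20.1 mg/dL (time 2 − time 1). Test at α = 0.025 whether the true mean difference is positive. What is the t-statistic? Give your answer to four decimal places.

2.6010

H0: μ_d = 0; H1: μ_d > 0 (paired t-test on the differences, right-tailed).
t = d̄/(s_d/√n) = 14.5/(20.1/√13) = 2.6010
df = n − 1 = 12
p-value = P(T ≥ 2.6010) ≈ 0.0116
Since p ≈ 0.0116 < α = 0.025, reject H0; the data support H1.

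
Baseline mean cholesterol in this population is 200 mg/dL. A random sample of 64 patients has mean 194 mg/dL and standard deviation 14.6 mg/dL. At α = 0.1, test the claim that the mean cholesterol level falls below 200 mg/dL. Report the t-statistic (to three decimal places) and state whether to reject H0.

t = -3.288; reject H0

H0: μ = 200; H1: μ < 200 (one-sample t-test, left-tailed).
t = (x̄ − μ₀)/(s/√n) = (194 − 200)/(14.6/√64) = -3.288
df = n − 1 = 63
p-value = P(T ≤ -3.288) ≈ 0.0008
Since p ≈ 0.0008 < α = 0.1, reject H0; the data support H1.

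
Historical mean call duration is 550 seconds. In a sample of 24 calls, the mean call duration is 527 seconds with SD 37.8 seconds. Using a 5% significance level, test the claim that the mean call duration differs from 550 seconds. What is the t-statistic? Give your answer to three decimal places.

H0: μ = 550; H1: μ ≠ 550 (one-sample t-test, two-sided).
t = (x̄ − μ₀)/(s/√n) = (527 − 550)/(37.8/√24) = -2.981
df = n − 1 = 23
Two-sided p-value ≈ 0.007
Since p ≈ 0.007 < α = 0.05, reject H0; the data support H1.

-2.981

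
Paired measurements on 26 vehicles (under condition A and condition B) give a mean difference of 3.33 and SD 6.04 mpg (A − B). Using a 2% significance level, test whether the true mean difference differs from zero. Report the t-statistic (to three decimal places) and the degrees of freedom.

t = 2.811, df = 25

H0: μ_d = 0; H1: μ_d ≠ 0 (paired t-test on the differences, two-sided).
t = d̄/(s_d/√n) = 3.33/(6.04/√26) = 2.811
df = n − 1 = 25
Two-sided p-value ≈ 0.009
Since p ≈ 0.009 < α = 0.02, reject H0; the data support H1.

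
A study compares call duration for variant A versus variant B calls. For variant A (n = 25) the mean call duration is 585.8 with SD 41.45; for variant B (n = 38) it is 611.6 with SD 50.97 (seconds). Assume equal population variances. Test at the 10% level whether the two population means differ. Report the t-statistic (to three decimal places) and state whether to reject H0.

Let group 1 = variant A, group 2 = variant B. H0: μ_1 = μ_2; H1: μ_1 ≠ μ_2 (two-sample pooled-variance t-test, two-sided).
s_p² = [(25−1)·41.45² + (38−1)·50.97²]/(25+38−2) = 2251.77
t = (585.8 − 611.6)/√[2251.77·(1/25 + 1/38)] = -2.111
df = n₁ + n₂ − 2 = 61
Two-sided p-value ≈ 0.039
Since p ≈ 0.039 < α = 0.1, reject H0; the data support H1.

t = -2.111; reject H0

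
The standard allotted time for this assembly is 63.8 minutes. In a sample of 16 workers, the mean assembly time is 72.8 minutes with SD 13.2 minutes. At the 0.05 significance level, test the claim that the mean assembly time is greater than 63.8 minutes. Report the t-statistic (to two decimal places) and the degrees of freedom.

H0: μ = 63.8; H1: μ > 63.8 (one-sample t-test, right-tailed).
t = (x̄ − μ₀)/(s/√n) = (72.8 − 63.8)/(13.2/√16) = 2.73
df = n − 1 = 15
p-value = P(T ≥ 2.73) ≈ 0.0078
Since p ≈ 0.0078 < α = 0.05, reject H0; the data support H1.

t = 2.73, df = 15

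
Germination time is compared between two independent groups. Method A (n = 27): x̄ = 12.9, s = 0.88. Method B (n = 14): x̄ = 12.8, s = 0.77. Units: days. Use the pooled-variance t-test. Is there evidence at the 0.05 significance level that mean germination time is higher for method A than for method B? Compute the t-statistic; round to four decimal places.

0.3594

Let group 1 = method A, group 2 = method B. H0: μ_1 = μ_2; H1: μ_1 > μ_2 (two-sample pooled-variance t-test, right-tailed).
s_p² = [(27−1)·0.88² + (14−1)·0.77²]/(27+14−2) = 0.7139
t = (12.9 − 12.8)/√[0.7139·(1/27 + 1/14)] = 0.3594
df = n₁ + n₂ − 2 = 39
p-value = P(T ≥ 0.3594) ≈ 0.361
Since p ≈ 0.361 > α = 0.05, fail to reject H0; the evidence is not statistically significant.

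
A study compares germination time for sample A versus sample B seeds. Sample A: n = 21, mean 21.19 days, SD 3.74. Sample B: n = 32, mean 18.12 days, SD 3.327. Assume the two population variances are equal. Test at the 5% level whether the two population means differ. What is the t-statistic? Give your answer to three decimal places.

Let group 1 = sample A, group 2 = sample B. H0: μ_1 = μ_2; H1: μ_1 ≠ μ_2 (two-sample pooled-variance t-test, two-sided).
s_p² = [(21−1)·3.74² + (32−1)·3.327²]/(21+32−2) = 12.2135
t = (21.19 − 18.12)/√[12.2135·(1/21 + 1/32)] = 3.128
df = n₁ + n₂ − 2 = 51
Two-sided p-value ≈ 0.0029
Since p ≈ 0.0029 < α = 0.05, reject H0; the evidence is statistically significant.

3.128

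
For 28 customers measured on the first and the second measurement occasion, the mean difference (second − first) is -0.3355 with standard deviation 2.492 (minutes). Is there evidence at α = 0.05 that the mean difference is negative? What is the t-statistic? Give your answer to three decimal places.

H0: μ_d = 0; H1: μ_d < 0 (paired t-test on the differences, left-tailed).
t = d̄/(s_d/√n) = -0.3355/(2.492/√28) = -0.712
df = n − 1 = 27
p-value = P(T ≤ -0.712) ≈ 0.2412
Since p ≈ 0.2412 > α = 0.05, fail to reject H0; the data do not provide sufficient evidence against H0.

-0.712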